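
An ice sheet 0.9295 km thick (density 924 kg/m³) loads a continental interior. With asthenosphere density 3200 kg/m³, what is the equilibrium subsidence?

In Airy isostatic equilibrium: the ice load ρ_ice t is balanced by mantle displaced below, ρ_m s.
s = t ρ_ice / ρ_m = 0.9295 km × 924/3200 = 0.268 km.

0.268 km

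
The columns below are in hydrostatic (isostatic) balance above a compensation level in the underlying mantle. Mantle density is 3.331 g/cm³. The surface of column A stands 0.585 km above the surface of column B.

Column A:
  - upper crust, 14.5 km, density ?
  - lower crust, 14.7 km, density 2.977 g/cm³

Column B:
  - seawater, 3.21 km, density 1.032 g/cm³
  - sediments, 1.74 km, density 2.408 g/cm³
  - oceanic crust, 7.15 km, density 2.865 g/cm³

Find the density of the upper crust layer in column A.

Take the compensation level at the base of the deeper column (depth z_c below the surface of column A) and equate Σ ρ_i t_i down to z_c; mantle fills any gap and the z_c terms cancel.
Column A: 14.5×ρ + 14.7×2.977 + (z_c − 29.2)×3.331
Column B: 0.585×0 + 3.21×1.032 + 1.74×2.408 + 7.15×2.865 + (z_c − 0.585 − 12.1)×3.331
The z_c×3.331 term appears on both sides and cancels. Collect the known terms of each column as K = Σ(ρt)_known − 3.331 × (depth of known layers): K_A = 43.7619 − 3.331×29.2 = −53.5033; K_B = 27.98739 − 3.331×(0.585 + 12.1) = −14.266345.
Balance: K_A + 14.5×ρ = K_B, so ρ = (K_B − K_A)/14.5 = 39.237/14.5 = 2.71 g/cm³.

2.71 g/cm³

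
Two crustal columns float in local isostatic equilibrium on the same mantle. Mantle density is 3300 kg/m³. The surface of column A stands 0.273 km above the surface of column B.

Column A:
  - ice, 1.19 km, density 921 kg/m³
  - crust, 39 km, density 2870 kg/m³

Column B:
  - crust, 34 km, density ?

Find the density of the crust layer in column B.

Take the compensation level at the base of the deeper column (depth z_c below the surface of column A) and equate Σ ρ_i t_i down to z_c; mantle fills any gap and the z_c terms cancel.
Column A: 1.19×921 + 39×2870 + (z_c − 40.19)×3300
Column B: 0.273×0 + 34×ρ + (z_c − 0.273 − 34)×3300
The z_c×3300 term appears on both sides and cancels. Collect the known terms of each column as K = Σ(ρt)_known − 3300 × (depth of known layers): K_A = 113025.99 − 3300×40.19 = −19601.01; K_B = 0 − 3300×(0.273 + 34) = −113100.9.
Balance: K_A = K_B + 34×ρ, so ρ = (K_A − K_B)/34 = 93499.9/34 = 2750 kg/m³.

2750 kg/m³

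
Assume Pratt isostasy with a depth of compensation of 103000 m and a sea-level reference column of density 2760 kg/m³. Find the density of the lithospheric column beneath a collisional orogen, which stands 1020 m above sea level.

Pratt balance: ρ_ref D = ρ (D + h).
ρ = ρ_ref D/(D + h) = 2760 × 103000 m/(103000 m + 1020 m) = 2730 kg/m³.

2730 kg/m³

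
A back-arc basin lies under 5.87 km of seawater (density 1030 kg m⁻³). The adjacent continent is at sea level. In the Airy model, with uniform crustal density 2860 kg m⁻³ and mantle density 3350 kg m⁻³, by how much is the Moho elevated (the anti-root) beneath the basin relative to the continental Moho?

21.9 km

By Archimedes' principle applied to the lithosphere: replacing crust with seawater at the top is compensated by replacing crust with mantle at the base: d (ρ_c − ρ_w) = a (ρ_m − ρ_c).
a = d (ρ_c − ρ_w)/(ρ_m − ρ_c) = 5.87 km × 1830/490 = 21.9 km.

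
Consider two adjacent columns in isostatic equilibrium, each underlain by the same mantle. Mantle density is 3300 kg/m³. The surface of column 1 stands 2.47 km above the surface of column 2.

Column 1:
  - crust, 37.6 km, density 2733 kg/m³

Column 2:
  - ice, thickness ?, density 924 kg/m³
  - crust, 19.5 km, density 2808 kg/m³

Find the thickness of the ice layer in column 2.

1.5 km

Take the compensation level at the base of the deeper column (depth z_c below the surface of column 1) and equate Σ ρ_i t_i down to z_c; mantle fills any gap and the z_c terms cancel.
Column 1: 37.6×2733 + (z_c − 37.6)×3300
Column 2: 2.47×0 + x×924 + 19.5×2808 + (z_c − 2.47 − 19.5 − x)×3300
The z_c×3300 term appears on both sides and cancels. Collect the known terms of each column as K = Σ(ρt)_known − 3300 × (depth of known layers): K_1 = 102760.8 − 3300×37.6 = −21319.2; K_2 = 54756 − 3300×(2.47 + 19.5) = −17745.
Balance: K_1 = K_2 − x×(3300 − 924), so x = (K_2 − K_1)/(3300 − 924) = 3574.2/2376 = 1.5 km.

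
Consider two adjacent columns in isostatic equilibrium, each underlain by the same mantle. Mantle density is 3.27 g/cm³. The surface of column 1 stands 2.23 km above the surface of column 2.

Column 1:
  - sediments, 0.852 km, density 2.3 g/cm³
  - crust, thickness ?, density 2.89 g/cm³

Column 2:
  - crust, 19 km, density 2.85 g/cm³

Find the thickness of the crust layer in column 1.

Take the compensation level at the base of the deeper column (depth z_c below the surface of column 1) and equate Σ ρ_i t_i down to z_c; mantle fills any gap and the z_c terms cancel.
Column 1: 0.852×2.3 + x×2.89 + (z_c − 0.852 − x)×3.27
Column 2: 2.23×0 + 19×2.85 + (z_c − 2.23 − 19)×3.27
The z_c×3.27 term appears on both sides and cancels. Collect the known terms of each column as K = Σ(ρt)_known − 3.27 × (depth of known layers): K_1 = 1.9596 − 3.27×0.852 = −0.82644; K_2 = 54.15 − 3.27×(2.23 + 19) = −15.2721.
Balance: K_1 − x×(3.27 − 2.89) = K_2, so x = (K_1 − K_2)/(3.27 − 2.89) = 14.4457/0.38 = 38 km.

38 km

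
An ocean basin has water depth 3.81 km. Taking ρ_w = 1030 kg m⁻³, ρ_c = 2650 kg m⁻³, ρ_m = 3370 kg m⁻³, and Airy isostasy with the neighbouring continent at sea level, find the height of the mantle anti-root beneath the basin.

For local isostatic compensation: replacing crust with seawater at the top is compensated by replacing crust with mantle at the base: d (ρ_c − ρ_w) = a (ρ_m − ρ_c).
a = d (ρ_c − ρ_w)/(ρ_m − ρ_c) = 3.81 km × 1620/720 = 8.57 km.

8.57 km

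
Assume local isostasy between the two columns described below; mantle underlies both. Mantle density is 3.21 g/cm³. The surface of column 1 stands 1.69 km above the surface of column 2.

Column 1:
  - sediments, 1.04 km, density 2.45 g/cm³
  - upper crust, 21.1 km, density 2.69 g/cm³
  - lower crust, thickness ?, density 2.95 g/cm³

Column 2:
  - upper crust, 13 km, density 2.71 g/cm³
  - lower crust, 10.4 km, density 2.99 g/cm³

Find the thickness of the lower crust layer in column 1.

Take the compensation level at the base of the deeper column (depth z_c below the surface of column 1) and equate Σ ρ_i t_i down to z_c; mantle fills any gap and the z_c terms cancel.
Column 1: 1.04×2.45 + 21.1×2.69 + x×2.95 + (z_c − 22.14 − x)×3.21
Column 2: 1.69×0 + 13×2.71 + 10.4×2.99 + (z_c − 1.69 − 23.4)×3.21
The z_c×3.21 term appears on both sides and cancels. Collect the known terms of each column as K = Σ(ρt)_known − 3.21 × (depth of known layers): K_1 = 59.307 − 3.21×22.14 = −11.7624; K_2 = 66.326 − 3.21×(1.69 + 23.4) = −14.2129.
Balance: K_1 − x×(3.21 − 2.95) = K_2, so x = (K_1 − K_2)/(3.21 − 2.95) = 2.4505/0.26 = 9.42 km.

9.42 km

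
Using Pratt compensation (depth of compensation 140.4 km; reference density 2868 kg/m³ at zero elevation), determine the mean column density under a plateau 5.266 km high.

2760 kg/m³

Pratt balance: ρ_ref D = ρ (D + h).
ρ = ρ_ref D/(D + h) = 2868 × 140.4 km/(140.4 km + 5.266 km) = 2760 kg/m³.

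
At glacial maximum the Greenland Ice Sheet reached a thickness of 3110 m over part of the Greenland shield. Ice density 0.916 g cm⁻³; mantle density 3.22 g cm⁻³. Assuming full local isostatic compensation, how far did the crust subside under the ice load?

Isostatic balance requires: the ice load ρ_ice t is balanced by mantle displaced below, ρ_m s.
s = t ρ_ice / ρ_m = 3110 m × 0.916/3.22 = 885 m.

885 m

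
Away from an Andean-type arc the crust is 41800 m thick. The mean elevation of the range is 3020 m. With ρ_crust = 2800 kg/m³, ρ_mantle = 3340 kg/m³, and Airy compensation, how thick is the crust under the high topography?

Root depth r = h ρ_c / (ρ_m − ρ_c) = 3020 m × 2800 / 540 = 15660 m.
Total thickness = T + h + r = 41800 m + 3020 m + 15660 m = 60500 m.

60500 m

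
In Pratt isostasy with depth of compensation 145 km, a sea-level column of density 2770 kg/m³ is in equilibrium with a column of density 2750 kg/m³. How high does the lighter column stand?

ρ_ref D = ρ (D + h) → h = D (ρ_ref − ρ)/ρ.
h = 145 km × (2770 − 2750)/2750 = 1.05 km.

1.05 km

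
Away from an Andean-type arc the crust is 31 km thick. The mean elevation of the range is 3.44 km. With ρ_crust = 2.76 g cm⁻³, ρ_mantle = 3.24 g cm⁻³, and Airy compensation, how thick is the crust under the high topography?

54.2 km

Root depth r = h ρ_c / (ρ_m − ρ_c) = 3.44 km × 2.76 / 0.48 = 19.78 km.
Total thickness = T + h + r = 31 km + 3.44 km + 19.78 km = 54.2 km.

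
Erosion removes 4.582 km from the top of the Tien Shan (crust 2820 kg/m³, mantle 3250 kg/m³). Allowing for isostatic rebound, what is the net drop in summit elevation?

Rebound u = e ρ_c/ρ_m = 4.582 km × 2820/3250 = 3.976 km.
Net surface drop = e − u = 4.582 km − 3.976 km = e (ρ_m − ρ_c)/ρ_m = 0.606 km.

0.606 km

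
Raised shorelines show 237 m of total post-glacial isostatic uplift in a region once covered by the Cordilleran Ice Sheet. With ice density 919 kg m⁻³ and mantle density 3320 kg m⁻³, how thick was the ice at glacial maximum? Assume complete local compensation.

u = t ρ_ice/ρ_m → t = u ρ_m/ρ_ice = 237 m × 3320/919 = 856 m.

856 m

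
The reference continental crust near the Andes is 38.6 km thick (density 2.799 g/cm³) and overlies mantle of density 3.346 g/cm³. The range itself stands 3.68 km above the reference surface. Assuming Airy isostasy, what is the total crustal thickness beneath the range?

Root depth r = h ρ_c / (ρ_m − ρ_c) = 3.68 km × 2.799 / 0.547 = 18.83 km.
Total thickness = T + h + r = 38.6 km + 3.68 km + 18.83 km = 61.1 km.

61.1 km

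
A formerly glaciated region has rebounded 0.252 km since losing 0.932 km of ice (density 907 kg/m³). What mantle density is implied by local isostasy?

3350 kg/m³

ρ_m = ρ_ice t / u = 907 × 0.932 km/0.252 km = 3350 kg/m³.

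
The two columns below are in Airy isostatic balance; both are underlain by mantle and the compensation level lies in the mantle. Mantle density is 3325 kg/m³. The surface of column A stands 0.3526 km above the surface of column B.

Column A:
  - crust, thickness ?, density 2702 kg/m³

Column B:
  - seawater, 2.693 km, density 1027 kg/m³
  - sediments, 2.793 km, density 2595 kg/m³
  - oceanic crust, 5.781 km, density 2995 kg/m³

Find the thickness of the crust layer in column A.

18.2 km

Take the compensation level at the base of the deeper column (depth z_c below the surface of column A) and equate Σ ρ_i t_i down to z_c; mantle fills any gap and the z_c terms cancel.
Column A: x×2702 + (z_c − 0 − x)×3325
Column B: 0.3526×0 + 2.693×1027 + 2.793×2595 + 5.781×2995 + (z_c − 0.3526 − 11.267)×3325
The z_c×3325 term appears on both sides and cancels. Collect the known terms of each column as K = Σ(ρt)_known − 3325 × (depth of known layers): K_A = 0 − 3325×0 = 0; K_B = 27327.641 − 3325×(0.3526 + 11.267) = −11307.529.
Balance: K_A − x×(3325 − 2702) = K_B, so x = (K_A − K_B)/(3325 − 2702) = 11307.5/623 = 18.2 km.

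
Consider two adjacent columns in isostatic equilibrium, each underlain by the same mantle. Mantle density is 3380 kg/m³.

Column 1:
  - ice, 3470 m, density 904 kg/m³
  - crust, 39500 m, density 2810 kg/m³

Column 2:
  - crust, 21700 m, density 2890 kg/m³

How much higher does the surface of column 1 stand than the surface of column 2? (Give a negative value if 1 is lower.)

6060 m

For any compensation level in the mantle, the mantle terms cancel and isostasy reduces to e = (Σt_1 − Σt_2) − (Σ(ρt)_1 − Σ(ρt)_2) / ρ_m.
Σt_1 = 42970 m; Σt_2 = 21700 m; Σ(ρt)_1 = 114131880; Σ(ρt)_2 = 62713000 (in m·kg/m³).
e = (42970 − 21700) − (114131880 − 62713000) / 3380 = 6060 m.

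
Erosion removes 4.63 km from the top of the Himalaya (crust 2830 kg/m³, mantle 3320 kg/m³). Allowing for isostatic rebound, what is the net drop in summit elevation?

Rebound u = e ρ_c/ρ_m = 4.63 km × 2830/3320 = 3.947 km.
Net surface drop = e − u = 4.63 km − 3.947 km = e (ρ_m − ρ_c)/ρ_m = 0.683 km.

0.683 km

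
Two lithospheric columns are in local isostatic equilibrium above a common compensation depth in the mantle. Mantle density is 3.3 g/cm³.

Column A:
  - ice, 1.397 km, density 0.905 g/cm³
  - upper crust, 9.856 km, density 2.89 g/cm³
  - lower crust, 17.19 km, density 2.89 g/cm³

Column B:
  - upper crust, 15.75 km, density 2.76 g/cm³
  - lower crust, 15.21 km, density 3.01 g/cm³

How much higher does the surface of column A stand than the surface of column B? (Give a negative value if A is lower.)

0.46 km

For any compensation level in the mantle, the mantle terms cancel and isostasy reduces to e = (Σt_A − Σt_B) − (Σ(ρt)_A − Σ(ρt)_B) / ρ_m.
Σt_A = 28.443 km; Σt_B = 30.96 km; Σ(ρt)_A = 79.427225; Σ(ρt)_B = 89.2521 (in km·g/cm³).
e = (28.443 − 30.96) − (79.427225 − 89.2521) / 3.3 = 0.46 km.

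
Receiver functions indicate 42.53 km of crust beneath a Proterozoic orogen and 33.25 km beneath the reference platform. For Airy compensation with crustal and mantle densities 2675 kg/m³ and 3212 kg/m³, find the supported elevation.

Excess crust Δ = 42.53 km − 33.25 km = 9.28 km, split between elevation h and root r with h + r = Δ.
Airy balance ρ_c h = (ρ_m − ρ_c) r gives r = h ρ_c/(ρ_m − ρ_c), so h (1 + ρ_c/(ρ_m − ρ_c)) = Δ, i.e. h = Δ (ρ_m − ρ_c)/ρ_m.
h = 9.28 km × 537/3212 = 1.55 km.

1.55 km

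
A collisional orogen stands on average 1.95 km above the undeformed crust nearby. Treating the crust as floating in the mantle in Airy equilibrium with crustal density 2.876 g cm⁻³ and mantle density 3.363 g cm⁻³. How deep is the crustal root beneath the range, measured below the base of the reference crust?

In Airy isostatic equilibrium: the weight of the topography is balanced by the buoyancy of the root, ρ_c h = (ρ_m − ρ_c) r.
r = h · ρ_c / (ρ_m − ρ_c) = 1.95 km × 2.876 / (3.363 − 2.876) = 11.5 km.

11.5 km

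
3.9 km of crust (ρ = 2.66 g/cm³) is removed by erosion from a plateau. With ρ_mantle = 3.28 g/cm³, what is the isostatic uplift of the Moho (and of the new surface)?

3.16 km

Unloading: uplift u = e ρ_c/ρ_m = 3.9 km × 2.66/3.28 = 3.16 km.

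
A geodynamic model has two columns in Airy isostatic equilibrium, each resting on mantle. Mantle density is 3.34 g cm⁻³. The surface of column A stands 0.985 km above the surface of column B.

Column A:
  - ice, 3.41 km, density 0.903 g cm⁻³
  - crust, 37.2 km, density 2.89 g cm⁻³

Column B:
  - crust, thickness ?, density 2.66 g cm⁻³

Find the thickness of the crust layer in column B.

32 km

Take the compensation level at the base of the deeper column (depth z_c below the surface of column A) and equate Σ ρ_i t_i down to z_c; mantle fills any gap and the z_c terms cancel.
Column A: 3.41×0.903 + 37.2×2.89 + (z_c − 40.61)×3.34
Column B: 0.985×0 + x×2.66 + (z_c − 0.985 − 0 − x)×3.34
The z_c×3.34 term appears on both sides and cancels. Collect the known terms of each column as K = Σ(ρt)_known − 3.34 × (depth of known layers): K_A = 110.58723 − 3.34×40.61 = −25.05017; K_B = 0 − 3.34×(0.985 + 0) = −3.2899.
Balance: K_A = K_B − x×(3.34 − 2.66), so x = (K_B − K_A)/(3.34 − 2.66) = 21.7603/0.68 = 32 km.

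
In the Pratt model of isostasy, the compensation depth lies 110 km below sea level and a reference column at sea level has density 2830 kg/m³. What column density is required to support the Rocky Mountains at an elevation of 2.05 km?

2780 kg/m³

Pratt balance: ρ_ref D = ρ (D + h).
ρ = ρ_ref D/(D + h) = 2830 × 110 km/(110 km + 2.05 km) = 2780 kg/m³.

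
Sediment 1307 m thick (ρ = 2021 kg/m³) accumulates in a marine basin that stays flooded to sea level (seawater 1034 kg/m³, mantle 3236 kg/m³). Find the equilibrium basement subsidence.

Submarine loading: the sediment displaces seawater, and the subsidence is in turn flooded, so s (ρ_m − ρ_w) = t (ρ_sed − ρ_w).
s = 1307 m × (2021 − 1034) / (3236 − 1034) = 586 m.

586 m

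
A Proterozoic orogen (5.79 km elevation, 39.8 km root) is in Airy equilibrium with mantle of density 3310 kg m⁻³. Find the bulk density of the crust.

2890 kg m⁻³

ρ_c h = (ρ_m − ρ_c) r → ρ_c (h + r) = ρ_m r → ρ_c = ρ_m r / (h + r).
ρ_c = 3310 × 39.8 km / (5.79 km + 39.8 km) = 2890 kg m⁻³.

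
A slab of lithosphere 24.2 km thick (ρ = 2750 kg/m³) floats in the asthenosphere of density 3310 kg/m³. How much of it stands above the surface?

Floating equilibrium: submerged depth d = t ρ_obj/ρ_fluid = 24.2 km × 2750/3310 = 20.11 km.
Freeboard = t − d = 24.2 km − 20.11 km = 4.09 km.

4.09 km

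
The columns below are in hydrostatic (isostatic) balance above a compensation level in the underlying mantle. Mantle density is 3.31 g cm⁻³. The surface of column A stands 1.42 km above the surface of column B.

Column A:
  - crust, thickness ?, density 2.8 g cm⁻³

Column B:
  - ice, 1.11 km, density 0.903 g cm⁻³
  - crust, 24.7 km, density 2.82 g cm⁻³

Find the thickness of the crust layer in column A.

Take the compensation level at the base of the deeper column (depth z_c below the surface of column A) and equate Σ ρ_i t_i down to z_c; mantle fills any gap and the z_c terms cancel.
Column A: x×2.8 + (z_c − 0 − x)×3.31
Column B: 1.42×0 + 1.11×0.903 + 24.7×2.82 + (z_c − 1.42 − 25.81)×3.31
The z_c×3.31 term appears on both sides and cancels. Collect the known terms of each column as K = Σ(ρt)_known − 3.31 × (depth of known layers): K_A = 0 − 3.31×0 = 0; K_B = 70.65633 − 3.31×(1.42 + 25.81) = −19.47497.
Balance: K_A − x×(3.31 − 2.8) = K_B, so x = (K_A − K_B)/(3.31 − 2.8) = 19.475/0.51 = 38.2 km.

38.2 km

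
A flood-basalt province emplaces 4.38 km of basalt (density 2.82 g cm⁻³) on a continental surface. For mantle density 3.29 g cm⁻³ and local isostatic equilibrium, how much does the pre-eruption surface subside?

Subaerial loading: s = t ρ_load / ρ_m.
s = 4.38 km × 2.82/3.29 = 3.75 km.

3.75 km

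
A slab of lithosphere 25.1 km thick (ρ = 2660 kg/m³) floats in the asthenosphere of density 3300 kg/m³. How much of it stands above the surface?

4.87 km

Floating equilibrium: submerged depth d = t ρ_obj/ρ_fluid = 25.1 km × 2660/3300 = 20.23 km.
Freeboard = t − d = 25.1 km − 20.23 km = 4.87 km.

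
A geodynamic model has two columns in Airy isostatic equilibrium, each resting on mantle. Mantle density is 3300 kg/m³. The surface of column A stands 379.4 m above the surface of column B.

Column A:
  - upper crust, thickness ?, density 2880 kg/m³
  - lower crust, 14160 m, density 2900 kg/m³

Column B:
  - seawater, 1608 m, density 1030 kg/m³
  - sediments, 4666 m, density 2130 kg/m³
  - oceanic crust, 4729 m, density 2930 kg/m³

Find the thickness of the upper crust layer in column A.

15400 m

Take the compensation level at the base of the deeper column (depth z_c below the surface of column A) and equate Σ ρ_i t_i down to z_c; mantle fills any gap and the z_c terms cancel.
Column A: x×2880 + 14160×2900 + (z_c − 14160 − x)×3300
Column B: 379.4×0 + 1608×1030 + 4666×2130 + 4729×2930 + (z_c − 379.4 − 11003)×3300
The z_c×3300 term appears on both sides and cancels. Collect the known terms of each column as K = Σ(ρt)_known − 3300 × (depth of known layers): K_A = 41064000 − 3300×14160 = −5664000; K_B = 25450790 − 3300×(379.4 + 11003) = −12111130.
Balance: K_A − x×(3300 − 2880) = K_B, so x = (K_A − K_B)/(3300 − 2880) = 6447130/420 = 15400 m.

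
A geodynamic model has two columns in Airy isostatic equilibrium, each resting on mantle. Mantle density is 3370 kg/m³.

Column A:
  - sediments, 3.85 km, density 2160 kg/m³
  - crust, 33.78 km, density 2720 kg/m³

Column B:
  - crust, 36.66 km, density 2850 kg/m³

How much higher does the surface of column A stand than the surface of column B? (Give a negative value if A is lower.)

2.24 km

For any compensation level in the mantle, the mantle terms cancel and isostasy reduces to e = (Σt_A − Σt_B) − (Σ(ρt)_A − Σ(ρt)_B) / ρ_m.
Σt_A = 37.63 km; Σt_B = 36.66 km; Σ(ρt)_A = 100197.6; Σ(ρt)_B = 104481 (in km·kg/m³).
e = (37.63 − 36.66) − (100197.6 − 104481) / 3370 = 2.24 km.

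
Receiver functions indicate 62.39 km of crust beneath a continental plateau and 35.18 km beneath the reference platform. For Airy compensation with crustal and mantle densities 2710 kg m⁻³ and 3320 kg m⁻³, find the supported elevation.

Excess crust Δ = 62.39 km − 35.18 km = 27.21 km, split between elevation h and root r with h + r = Δ.
Airy balance ρ_c h = (ρ_m − ρ_c) r gives r = h ρ_c/(ρ_m − ρ_c), so h (1 + ρ_c/(ρ_m − ρ_c)) = Δ, i.e. h = Δ (ρ_m − ρ_c)/ρ_m.
h = 27.21 km × 610/3320 = 5 km.

5 km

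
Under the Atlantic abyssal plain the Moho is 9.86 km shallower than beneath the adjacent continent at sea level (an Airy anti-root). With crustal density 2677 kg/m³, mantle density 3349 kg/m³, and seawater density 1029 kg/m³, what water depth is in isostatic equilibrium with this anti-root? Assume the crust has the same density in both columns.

4.02 km

Replacing a thickness d of crust by seawater at the top must be balanced by replacing crust with mantle at the base: d (ρ_c − ρ_w) = a (ρ_m − ρ_c).
d = a (ρ_m − ρ_c)/(ρ_c − ρ_w) = 9.86 km × 672/1648 = 4.02 km.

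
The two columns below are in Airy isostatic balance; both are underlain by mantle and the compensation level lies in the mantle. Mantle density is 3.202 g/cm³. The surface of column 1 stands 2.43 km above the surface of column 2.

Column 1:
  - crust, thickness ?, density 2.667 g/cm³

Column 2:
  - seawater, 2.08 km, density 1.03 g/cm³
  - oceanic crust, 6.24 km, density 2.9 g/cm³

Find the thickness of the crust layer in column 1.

Take the compensation level at the base of the deeper column (depth z_c below the surface of column 1) and equate Σ ρ_i t_i down to z_c; mantle fills any gap and the z_c terms cancel.
Column 1: x×2.667 + (z_c − 0 − x)×3.202
Column 2: 2.43×0 + 2.08×1.03 + 6.24×2.9 + (z_c − 2.43 − 8.32)×3.202
The z_c×3.202 term appears on both sides and cancels. Collect the known terms of each column as K = Σ(ρt)_known − 3.202 × (depth of known layers): K_1 = 0 − 3.202×0 = 0; K_2 = 20.2384 − 3.202×(2.43 + 8.32) = −14.1831.
Balance: K_1 − x×(3.202 − 2.667) = K_2, so x = (K_1 − K_2)/(3.202 − 2.667) = 14.1831/0.535 = 26.5 km.

26.5 km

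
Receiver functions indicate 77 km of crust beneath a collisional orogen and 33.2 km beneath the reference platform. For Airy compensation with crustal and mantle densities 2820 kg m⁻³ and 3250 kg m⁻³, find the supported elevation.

Excess crust Δ = 77 km − 33.2 km = 43.8 km, split between elevation h and root r with h + r = Δ.
Airy balance ρ_c h = (ρ_m − ρ_c) r gives r = h ρ_c/(ρ_m − ρ_c), so h (1 + ρ_c/(ρ_m − ρ_c)) = Δ, i.e. h = Δ (ρ_m − ρ_c)/ρ_m.
h = 43.8 km × 430/3250 = 5.8 km.

5.8 km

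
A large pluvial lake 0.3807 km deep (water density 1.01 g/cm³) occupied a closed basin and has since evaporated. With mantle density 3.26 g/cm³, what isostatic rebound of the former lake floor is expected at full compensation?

u = d ρ_w/ρ_m = 0.3807 km × 1.01/3.26 = 0.118 km.

0.118 km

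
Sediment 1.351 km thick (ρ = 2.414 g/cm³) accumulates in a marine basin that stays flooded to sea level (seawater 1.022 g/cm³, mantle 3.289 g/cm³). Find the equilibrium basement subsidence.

0.83 km

Submarine loading: the sediment displaces seawater, and the subsidence is in turn flooded, so s (ρ_m − ρ_w) = t (ρ_sed − ρ_w).
s = 1.351 km × (2.414 − 1.022) / (3.289 − 1.022) = 0.83 km.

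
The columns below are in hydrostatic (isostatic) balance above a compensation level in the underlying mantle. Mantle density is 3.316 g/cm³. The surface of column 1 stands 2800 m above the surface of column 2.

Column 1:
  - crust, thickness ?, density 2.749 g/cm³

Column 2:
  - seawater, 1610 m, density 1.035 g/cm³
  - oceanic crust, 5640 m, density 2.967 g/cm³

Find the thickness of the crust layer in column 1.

26300 m

Take the compensation level at the base of the deeper column (depth z_c below the surface of column 1) and equate Σ ρ_i t_i down to z_c; mantle fills any gap and the z_c terms cancel.
Column 1: x×2.749 + (z_c − 0 − x)×3.316
Column 2: 2800×0 + 1610×1.035 + 5640×2.967 + (z_c − 2800 − 7250)×3.316
The z_c×3.316 term appears on both sides and cancels. Collect the known terms of each column as K = Σ(ρt)_known − 3.316 × (depth of known layers): K_1 = 0 − 3.316×0 = 0; K_2 = 18400.23 − 3.316×(2800 + 7250) = −14925.57.
Balance: K_1 − x×(3.316 − 2.749) = K_2, so x = (K_1 − K_2)/(3.316 − 2.749) = 14925.6/0.567 = 26300 m.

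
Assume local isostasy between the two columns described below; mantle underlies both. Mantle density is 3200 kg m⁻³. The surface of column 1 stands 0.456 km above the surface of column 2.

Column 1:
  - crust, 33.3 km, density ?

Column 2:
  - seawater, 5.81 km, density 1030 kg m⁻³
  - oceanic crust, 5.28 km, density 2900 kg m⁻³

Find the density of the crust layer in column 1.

2730 kg m⁻³

Take the compensation level at the base of the deeper column (depth z_c below the surface of column 1) and equate Σ ρ_i t_i down to z_c; mantle fills any gap and the z_c terms cancel.
Column 1: 33.3×ρ + (z_c − 33.3)×3200
Column 2: 0.456×0 + 5.81×1030 + 5.28×2900 + (z_c − 0.456 − 11.09)×3200
The z_c×3200 term appears on both sides and cancels. Collect the known terms of each column as K = Σ(ρt)_known − 3200 × (depth of known layers): K_1 = 0 − 3200×33.3 = −106560; K_2 = 21296.3 − 3200×(0.456 + 11.09) = −15650.9.
Balance: K_1 + 33.3×ρ = K_2, so ρ = (K_2 − K_1)/33.3 = 90909.1/33.3 = 2730 kg m⁻³.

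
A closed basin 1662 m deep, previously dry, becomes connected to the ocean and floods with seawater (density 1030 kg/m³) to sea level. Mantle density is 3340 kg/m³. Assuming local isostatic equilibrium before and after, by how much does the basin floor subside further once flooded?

741 m

After flooding the water column is d + s deep. Its weight must equal the weight of mantle displaced by the extra subsidence s: (d + s) ρ_w = s ρ_m.
s = d ρ_w / (ρ_m − ρ_w) = 1662 m × 1030/(3340 − 1030) = 741 m.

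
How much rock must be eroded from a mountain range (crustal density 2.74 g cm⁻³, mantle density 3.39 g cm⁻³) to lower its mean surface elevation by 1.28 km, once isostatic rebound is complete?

6.68 km

Net drop Δ = e − u = e − e ρ_c/ρ_m = e (ρ_m − ρ_c)/ρ_m.
e = Δ ρ_m/(ρ_m − ρ_c) = 1.28 km × 3.39/0.65 = 6.68 km.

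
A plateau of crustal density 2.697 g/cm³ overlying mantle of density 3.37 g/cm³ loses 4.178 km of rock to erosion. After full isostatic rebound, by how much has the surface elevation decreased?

0.834 km

Rebound u = e ρ_c/ρ_m = 4.178 km × 2.697/3.37 = 3.344 km.
Net surface drop = e − u = 4.178 km − 3.344 km = e (ρ_m − ρ_c)/ρ_m = 0.834 km.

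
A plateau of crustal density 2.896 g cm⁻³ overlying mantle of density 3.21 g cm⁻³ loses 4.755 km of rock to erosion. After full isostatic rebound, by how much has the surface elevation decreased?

Rebound u = e ρ_c/ρ_m = 4.755 km × 2.896/3.21 = 4.29 km.
Net surface drop = e − u = 4.755 km − 4.29 km = e (ρ_m − ρ_c)/ρ_m = 0.465 km.

0.465 km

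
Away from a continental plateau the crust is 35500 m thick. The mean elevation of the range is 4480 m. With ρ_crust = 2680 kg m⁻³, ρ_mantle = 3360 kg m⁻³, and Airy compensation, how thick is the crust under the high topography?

57600 m

Root depth r = h ρ_c / (ρ_m − ρ_c) = 4480 m × 2680 / 680 = 17660 m.
Total thickness = T + h + r = 35500 m + 4480 m + 17660 m = 57600 m.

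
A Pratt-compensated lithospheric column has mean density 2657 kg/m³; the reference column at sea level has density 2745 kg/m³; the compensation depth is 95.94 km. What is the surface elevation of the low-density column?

ρ_ref D = ρ (D + h) → h = D (ρ_ref − ρ)/ρ.
h = 95.94 km × (2745 − 2657)/2657 = 3.18 km.

3.18 km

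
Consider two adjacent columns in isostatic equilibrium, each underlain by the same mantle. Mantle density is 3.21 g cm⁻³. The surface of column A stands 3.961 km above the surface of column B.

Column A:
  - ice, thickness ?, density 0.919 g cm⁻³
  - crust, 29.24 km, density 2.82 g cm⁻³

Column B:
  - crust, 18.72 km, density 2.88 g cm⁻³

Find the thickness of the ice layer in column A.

Take the compensation level at the base of the deeper column (depth z_c below the surface of column A) and equate Σ ρ_i t_i down to z_c; mantle fills any gap and the z_c terms cancel.
Column A: x×0.919 + 29.24×2.82 + (z_c − 29.24 − x)×3.21
Column B: 3.961×0 + 18.72×2.88 + (z_c − 3.961 − 18.72)×3.21
The z_c×3.21 term appears on both sides and cancels. Collect the known terms of each column as K = Σ(ρt)_known − 3.21 × (depth of known layers): K_A = 82.4568 − 3.21×29.24 = −11.4036; K_B = 53.9136 − 3.21×(3.961 + 18.72) = −18.89241.
Balance: K_A − x×(3.21 − 0.919) = K_B, so x = (K_A − K_B)/(3.21 − 0.919) = 7.48881/2.291 = 3.27 km.

3.27 km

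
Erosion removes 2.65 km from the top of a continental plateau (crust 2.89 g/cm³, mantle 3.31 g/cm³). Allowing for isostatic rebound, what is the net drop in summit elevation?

Rebound u = e ρ_c/ρ_m = 2.65 km × 2.89/3.31 = 2.314 km.
Net surface drop = e − u = 2.65 km − 2.314 km = e (ρ_m − ρ_c)/ρ_m = 0.336 km.

0.336 km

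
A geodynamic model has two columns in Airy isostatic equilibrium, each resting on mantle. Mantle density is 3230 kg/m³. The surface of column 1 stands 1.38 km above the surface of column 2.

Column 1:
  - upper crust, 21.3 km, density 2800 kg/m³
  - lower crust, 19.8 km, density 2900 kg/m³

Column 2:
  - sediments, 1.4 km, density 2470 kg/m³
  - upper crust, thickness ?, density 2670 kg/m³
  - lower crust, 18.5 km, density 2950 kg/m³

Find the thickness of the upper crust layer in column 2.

8.91 km

Take the compensation level at the base of the deeper column (depth z_c below the surface of column 1) and equate Σ ρ_i t_i down to z_c; mantle fills any gap and the z_c terms cancel.
Column 1: 21.3×2800 + 19.8×2900 + (z_c − 41.1)×3230
Column 2: 1.38×0 + 1.4×2470 + x×2670 + 18.5×2950 + (z_c − 1.38 − 19.9 − x)×3230
The z_c×3230 term appears on both sides and cancels. Collect the known terms of each column as K = Σ(ρt)_known − 3230 × (depth of known layers): K_1 = 117060 − 3230×41.1 = −15693; K_2 = 58033 − 3230×(1.38 + 19.9) = −10701.4.
Balance: K_1 = K_2 − x×(3230 − 2670), so x = (K_2 − K_1)/(3230 − 2670) = 4991.6/560 = 8.91 km.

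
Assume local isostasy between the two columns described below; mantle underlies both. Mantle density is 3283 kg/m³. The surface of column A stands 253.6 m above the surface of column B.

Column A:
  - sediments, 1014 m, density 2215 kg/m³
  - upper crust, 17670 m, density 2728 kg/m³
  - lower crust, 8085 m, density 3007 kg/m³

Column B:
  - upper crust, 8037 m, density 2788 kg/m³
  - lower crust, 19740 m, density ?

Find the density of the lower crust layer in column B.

2860 kg/m³

Take the compensation level at the base of the deeper column (depth z_c below the surface of column A) and equate Σ ρ_i t_i down to z_c; mantle fills any gap and the z_c terms cancel.
Column A: 1014×2215 + 17670×2728 + 8085×3007 + (z_c − 26769)×3283
Column B: 253.6×0 + 8037×2788 + 19740×ρ + (z_c − 253.6 − 27777)×3283
The z_c×3283 term appears on both sides and cancels. Collect the known terms of each column as K = Σ(ρt)_known − 3283 × (depth of known layers): K_A = 74761365 − 3283×26769 = −13121262; K_B = 22407156 − 3283×(253.6 + 27777) = −69617303.8.
Balance: K_A = K_B + 19740×ρ, so ρ = (K_A − K_B)/19740 = 56496000/19740 = 2860 kg/m³.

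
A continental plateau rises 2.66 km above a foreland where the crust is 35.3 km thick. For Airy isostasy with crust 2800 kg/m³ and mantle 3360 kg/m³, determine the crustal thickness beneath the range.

51.3 km

Root depth r = h ρ_c / (ρ_m − ρ_c) = 2.66 km × 2800 / 560 = 13.3 km.
Total thickness = T + h + r = 35.3 km + 2.66 km + 13.3 km = 51.3 km.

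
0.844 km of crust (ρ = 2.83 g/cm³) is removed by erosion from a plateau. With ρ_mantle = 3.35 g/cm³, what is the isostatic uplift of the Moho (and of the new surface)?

0.713 km

Unloading: uplift u = e ρ_c/ρ_m = 0.844 km × 2.83/3.35 = 0.713 km.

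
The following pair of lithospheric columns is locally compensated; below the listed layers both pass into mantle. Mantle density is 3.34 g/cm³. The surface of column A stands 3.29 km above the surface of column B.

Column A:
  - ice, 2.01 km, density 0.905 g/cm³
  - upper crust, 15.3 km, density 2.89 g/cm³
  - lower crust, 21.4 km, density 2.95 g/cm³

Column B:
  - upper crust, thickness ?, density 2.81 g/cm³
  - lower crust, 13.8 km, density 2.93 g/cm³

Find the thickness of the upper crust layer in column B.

6.56 km

Take the compensation level at the base of the deeper column (depth z_c below the surface of column A) and equate Σ ρ_i t_i down to z_c; mantle fills any gap and the z_c terms cancel.
Column A: 2.01×0.905 + 15.3×2.89 + 21.4×2.95 + (z_c − 38.71)×3.34
Column B: 3.29×0 + x×2.81 + 13.8×2.93 + (z_c − 3.29 − 13.8 − x)×3.34
The z_c×3.34 term appears on both sides and cancels. Collect the known terms of each column as K = Σ(ρt)_known − 3.34 × (depth of known layers): K_A = 109.16605 − 3.34×38.71 = −20.12535; K_B = 40.434 − 3.34×(3.29 + 13.8) = −16.6466.
Balance: K_A = K_B − x×(3.34 − 2.81), so x = (K_B − K_A)/(3.34 − 2.81) = 3.47875/0.53 = 6.56 km.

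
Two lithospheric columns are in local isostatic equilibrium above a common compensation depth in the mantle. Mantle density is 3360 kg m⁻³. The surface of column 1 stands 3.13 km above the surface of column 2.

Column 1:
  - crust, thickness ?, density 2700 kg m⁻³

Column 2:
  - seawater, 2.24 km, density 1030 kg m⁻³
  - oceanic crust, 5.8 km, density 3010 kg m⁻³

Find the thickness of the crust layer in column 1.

26.9 km

Take the compensation level at the base of the deeper column (depth z_c below the surface of column 1) and equate Σ ρ_i t_i down to z_c; mantle fills any gap and the z_c terms cancel.
Column 1: x×2700 + (z_c − 0 − x)×3360
Column 2: 3.13×0 + 2.24×1030 + 5.8×3010 + (z_c − 3.13 − 8.04)×3360
The z_c×3360 term appears on both sides and cancels. Collect the known terms of each column as K = Σ(ρt)_known − 3360 × (depth of known layers): K_1 = 0 − 3360×0 = 0; K_2 = 19765.2 − 3360×(3.13 + 8.04) = −17766.
Balance: K_1 − x×(3360 − 2700) = K_2, so x = (K_1 − K_2)/(3360 − 2700) = 17766/660 = 26.9 km.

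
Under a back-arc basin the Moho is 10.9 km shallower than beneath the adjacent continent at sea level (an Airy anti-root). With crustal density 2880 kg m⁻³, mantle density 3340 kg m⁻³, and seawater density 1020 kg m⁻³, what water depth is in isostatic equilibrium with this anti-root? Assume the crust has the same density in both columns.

Replacing a thickness d of crust by seawater at the top must be balanced by replacing crust with mantle at the base: d (ρ_c − ρ_w) = a (ρ_m − ρ_c).
d = a (ρ_m − ρ_c)/(ρ_c − ρ_w) = 10.9 km × 460/1860 = 2.7 km.

2.7 km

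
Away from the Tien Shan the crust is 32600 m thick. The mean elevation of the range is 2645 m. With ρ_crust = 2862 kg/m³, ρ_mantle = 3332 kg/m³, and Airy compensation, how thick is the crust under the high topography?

Root depth r = h ρ_c / (ρ_m − ρ_c) = 2645 m × 2862 / 470 = 16110 m.
Total thickness = T + h + r = 32600 m + 2645 m + 16110 m = 51400 m.

51400 m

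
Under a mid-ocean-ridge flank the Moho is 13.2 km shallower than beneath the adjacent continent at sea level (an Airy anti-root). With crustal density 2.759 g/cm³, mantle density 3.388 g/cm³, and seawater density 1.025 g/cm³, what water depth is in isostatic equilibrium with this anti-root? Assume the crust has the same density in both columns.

4.79 km

Replacing a thickness d of crust by seawater at the top must be balanced by replacing crust with mantle at the base: d (ρ_c − ρ_w) = a (ρ_m − ρ_c).
d = a (ρ_m − ρ_c)/(ρ_c − ρ_w) = 13.2 km × 0.629/1.734 = 4.79 km.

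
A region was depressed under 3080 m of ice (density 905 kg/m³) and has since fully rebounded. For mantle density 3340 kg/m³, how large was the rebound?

Removing the load lets mantle flow back in; uplift u satisfies ρ_ice t = ρ_m u.
u = t ρ_ice/ρ_m = 3080 m × 905/3340 = 835 m.

835 m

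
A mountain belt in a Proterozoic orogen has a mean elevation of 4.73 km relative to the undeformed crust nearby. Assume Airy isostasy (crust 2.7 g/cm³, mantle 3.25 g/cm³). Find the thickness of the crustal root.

23.2 km

Isostatic balance requires: the weight of the topography is balanced by the buoyancy of the root, ρ_c h = (ρ_m − ρ_c) r.
r = h · ρ_c / (ρ_m − ρ_c) = 4.73 km × 2.7 / (3.25 − 2.7) = 23.2 km.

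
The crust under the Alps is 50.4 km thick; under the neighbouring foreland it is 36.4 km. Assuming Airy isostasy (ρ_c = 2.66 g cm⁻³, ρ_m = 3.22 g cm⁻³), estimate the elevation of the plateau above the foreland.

Excess crust Δ = 50.4 km − 36.4 km = 14 km, split between elevation h and root r with h + r = Δ.
Airy balance ρ_c h = (ρ_m − ρ_c) r gives r = h ρ_c/(ρ_m − ρ_c), so h (1 + ρ_c/(ρ_m − ρ_c)) = Δ, i.e. h = Δ (ρ_m − ρ_c)/ρ_m.
h = 14 km × 0.56/3.22 = 2.43 km.

2.43 km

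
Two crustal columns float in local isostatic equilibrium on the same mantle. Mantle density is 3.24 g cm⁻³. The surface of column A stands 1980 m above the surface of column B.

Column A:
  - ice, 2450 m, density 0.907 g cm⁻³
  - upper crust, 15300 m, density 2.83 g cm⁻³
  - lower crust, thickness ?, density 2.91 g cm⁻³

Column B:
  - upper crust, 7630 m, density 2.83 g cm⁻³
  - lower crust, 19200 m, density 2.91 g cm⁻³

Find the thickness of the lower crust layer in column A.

Take the compensation level at the base of the deeper column (depth z_c below the surface of column A) and equate Σ ρ_i t_i down to z_c; mantle fills any gap and the z_c terms cancel.
Column A: 2450×0.907 + 15300×2.83 + x×2.91 + (z_c − 17750 − x)×3.24
Column B: 1980×0 + 7630×2.83 + 19200×2.91 + (z_c − 1980 − 26830)×3.24
The z_c×3.24 term appears on both sides and cancels. Collect the known terms of each column as K = Σ(ρt)_known − 3.24 × (depth of known layers): K_A = 45521.15 − 3.24×17750 = −11988.85; K_B = 77464.9 − 3.24×(1980 + 26830) = −15879.5.
Balance: K_A − x×(3.24 − 2.91) = K_B, so x = (K_A − K_B)/(3.24 − 2.91) = 3890.65/0.33 = 11800 m.

11800 m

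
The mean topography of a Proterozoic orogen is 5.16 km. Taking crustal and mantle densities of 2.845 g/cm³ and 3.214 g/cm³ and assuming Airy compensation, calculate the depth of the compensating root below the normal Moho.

For local isostatic compensation: the weight of the topography is balanced by the buoyancy of the root, ρ_c h = (ρ_m − ρ_c) r.
r = h · ρ_c / (ρ_m − ρ_c) = 5.16 km × 2.845 / (3.214 − 2.845) = 39.8 km.

39.8 km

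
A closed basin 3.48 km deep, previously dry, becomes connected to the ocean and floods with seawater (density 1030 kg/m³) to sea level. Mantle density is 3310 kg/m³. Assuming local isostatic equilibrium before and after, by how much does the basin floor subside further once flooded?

1.57 km

After flooding the water column is d + s deep. Its weight must equal the weight of mantle displaced by the extra subsidence s: (d + s) ρ_w = s ρ_m.
s = d ρ_w / (ρ_m − ρ_w) = 3.48 km × 1030/(3310 − 1030) = 1.57 km.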